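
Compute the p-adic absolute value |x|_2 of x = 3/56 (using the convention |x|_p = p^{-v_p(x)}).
|3/56|_2 = 8

Step 1 — compute v_2(x) by factoring powers of 2 out of the numerator and denominator: v_2(3/56) = -3. Step 2 — apply |x|_p = p^{-v_p(x)} = 2^{3} = 8.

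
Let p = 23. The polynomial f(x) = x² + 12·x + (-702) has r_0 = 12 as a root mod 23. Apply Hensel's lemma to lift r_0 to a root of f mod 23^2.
r_1 = 288 (mod 529)

Hensel: r_{i+1} = r_i − f(r_i)·(f′(r_i))^{-1} mod 23^{i+2}, f′(x) = 2x + 12. Iterate:
  r_0 = 12 (mod 23)
  r_1 = 288 (mod 529)
Final: r = 288 satisfies f(r) ≡ 0 mod 23^2.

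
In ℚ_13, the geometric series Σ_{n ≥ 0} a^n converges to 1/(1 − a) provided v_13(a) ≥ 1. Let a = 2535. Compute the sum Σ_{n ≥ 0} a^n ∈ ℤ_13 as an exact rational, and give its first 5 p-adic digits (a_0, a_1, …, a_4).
Σ a^n = 1/(1 − a) = -1/2534;  first 5 digits = (1, 0, 2, 1, 4)

v_13(a) = 2 ≥ 1, so the series converges in ℤ_13 to 1/(1 − a) = 1/(1 − 2535) = -1/2534. Expand this rational in ℤ_13: compute digits iteratively via d_i = x_i mod 13, x_{i+1} = (x_i − d_i)/13. The first 5 digits are (1, 0, 2, 1, 4).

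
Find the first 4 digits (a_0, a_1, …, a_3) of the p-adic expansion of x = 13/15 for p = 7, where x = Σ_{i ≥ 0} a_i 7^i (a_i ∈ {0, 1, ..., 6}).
(a_0, …, a_3) = (6, 3, 6, 0)

v_7(13/15) = 0 (numerator and denominator both coprime to 7), so x ∈ ℤ_7^×. Compute digits iteratively via a_i = x_i mod 7, x_{i+1} = (x_i − a_i)/7, with x_0 = x:
  x_0 = 13/15;  a_0 = 6;  x_1 = (x_0 − 6)/7 = -11/15
  x_1 = -11/15;  a_1 = 3;  x_2 = (x_1 − 3)/7 = -8/15
  x_2 = -8/15;  a_2 = 6;  x_3 = (x_2 − 6)/7 = -14/15
  x_3 = -14/15;  a_3 = 0;  x_4 = (x_3 − 0)/7 = -2/15
Digits: (6, 3, 6, 0).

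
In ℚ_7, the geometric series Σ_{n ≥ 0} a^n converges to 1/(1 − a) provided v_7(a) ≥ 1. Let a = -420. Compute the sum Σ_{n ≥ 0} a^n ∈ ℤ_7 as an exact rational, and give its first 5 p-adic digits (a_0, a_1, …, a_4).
Σ a^n = 1/(1 − a) = 1/421;  first 5 digits = (1, 3, 0, 1, 6)

v_7(a) = 1 ≥ 1, so the series converges in ℤ_7 to 1/(1 − a) = 1/(1 − (-420)) = 1/421. Expand this rational in ℤ_7: compute digits iteratively via d_i = x_i mod 7, x_{i+1} = (x_i − d_i)/7. The first 5 digits are (1, 3, 0, 1, 6).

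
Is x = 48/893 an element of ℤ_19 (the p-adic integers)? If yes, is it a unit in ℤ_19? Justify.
x ∉ ℤ_19 (v_19(x) = -1 < 0)

ℤ_19 = {x ∈ ℚ_19 : v_19(x) ≥ 0} and ℤ_19^× = {x ∈ ℤ_19 : v_19(x) = 0}. Here v_19(48/893) = v_19(num) − v_19(den) = -1; compare against these criteria.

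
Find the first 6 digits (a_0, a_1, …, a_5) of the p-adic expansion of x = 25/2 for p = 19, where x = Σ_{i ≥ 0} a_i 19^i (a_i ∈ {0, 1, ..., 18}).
(a_0, …, a_5) = (3, 10, 9, 9, 9, 9)

v_19(25/2) = 0 (numerator and denominator both coprime to 19), so x ∈ ℤ_19^×. Compute digits iteratively via a_i = x_i mod 19, x_{i+1} = (x_i − a_i)/19, with x_0 = x:
  x_0 = 25/2;  a_0 = 3;  x_1 = (x_0 − 3)/19 = 1/2
  x_1 = 1/2;  a_1 = 10;  x_2 = (x_1 − 10)/19 = -1/2
  x_2 = -1/2;  a_2 = 9;  x_3 = (x_2 − 9)/19 = -1/2
  x_3 = -1/2;  a_3 = 9;  x_4 = (x_3 − 9)/19 = -1/2
  x_4 = -1/2;  a_4 = 9;  x_5 = (x_4 − 9)/19 = -1/2
  x_5 = -1/2;  a_5 = 9;  x_6 = (x_5 − 9)/19 = -1/2
Digits: (3, 10, 9, 9, 9, 9).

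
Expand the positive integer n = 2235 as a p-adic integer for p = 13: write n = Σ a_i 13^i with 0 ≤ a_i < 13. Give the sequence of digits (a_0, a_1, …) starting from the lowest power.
(a_0, a_1, …) = (12, 2, 0, 1)

Repeated division by 13 gives the digits low-to-high: 2235 = 12 + 2·13^1 + 1·13^3. Digit sequence: (12, 2, 0, 1).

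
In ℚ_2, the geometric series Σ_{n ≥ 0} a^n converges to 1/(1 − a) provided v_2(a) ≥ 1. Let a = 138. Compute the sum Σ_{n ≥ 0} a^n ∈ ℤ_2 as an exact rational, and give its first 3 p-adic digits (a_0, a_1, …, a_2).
Σ a^n = 1/(1 − a) = -1/137;  first 3 digits = (1, 1, 1)

v_2(a) = 1 ≥ 1, so the series converges in ℤ_2 to 1/(1 − a) = 1/(1 − 138) = -1/137. Expand this rational in ℤ_2: compute digits iteratively via d_i = x_i mod 2, x_{i+1} = (x_i − d_i)/2. The first 3 digits are (1, 1, 1).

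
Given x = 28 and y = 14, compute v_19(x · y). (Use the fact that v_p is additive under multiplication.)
v_19(392) = 0

v_p(x) = 0 (factor: 28 = 19^0 · 28); v_p(y) = 0 (factor: 14 = 19^0 · 14). Additivity: v_p(xy) = v_p(x) + v_p(y) = 0 + 0 = 0. (Direct check: xy = 392 = 19^0 · (392).)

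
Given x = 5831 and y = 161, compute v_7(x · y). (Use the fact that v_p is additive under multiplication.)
v_7(938791) = 4

v_p(x) = 3 (factor: 5831 = 7^3 · 17); v_p(y) = 1 (factor: 161 = 7^1 · 23). Additivity: v_p(xy) = v_p(x) + v_p(y) = 3 + 1 = 4. (Direct check: xy = 938791 = 7^4 · (391).)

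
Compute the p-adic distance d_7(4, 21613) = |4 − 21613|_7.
d_7(4, 21613) = 1/2401

Step 1 — x − y = 4 − 21613 = -21609. Step 2 — v_7(-21609) = 4 (factor: -21609 = −(7^4 · 9); the sign does not affect v_p). Step 3 — |x − y|_7 = 7^{-4} = 1/2401.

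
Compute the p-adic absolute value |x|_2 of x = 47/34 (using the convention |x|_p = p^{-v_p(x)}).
|47/34|_2 = 2

Step 1 — compute v_2(x) by factoring powers of 2 out of the numerator and denominator: v_2(47/34) = -1. Step 2 — apply |x|_p = p^{-v_p(x)} = 2^{1} = 2.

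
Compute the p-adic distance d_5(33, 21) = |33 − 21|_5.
d_5(33, 21) = 1

Step 1 — x − y = 33 − 21 = 12. Step 2 — v_5(12) = 0 (factor: 12 = (5^0 · 12); the sign does not affect v_p). Step 3 — |x − y|_5 = 5^{0} = 1.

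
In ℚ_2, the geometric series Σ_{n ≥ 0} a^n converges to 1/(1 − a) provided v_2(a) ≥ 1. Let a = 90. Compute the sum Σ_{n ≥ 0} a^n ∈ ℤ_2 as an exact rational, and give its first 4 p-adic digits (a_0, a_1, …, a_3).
Σ a^n = 1/(1 − a) = -1/89;  first 4 digits = (1, 1, 1, 0)

v_2(a) = 1 ≥ 1, so the series converges in ℤ_2 to 1/(1 − a) = 1/(1 − 90) = -1/89. Expand this rational in ℤ_2: compute digits iteratively via d_i = x_i mod 2, x_{i+1} = (x_i − d_i)/2. The first 4 digits are (1, 1, 1, 0).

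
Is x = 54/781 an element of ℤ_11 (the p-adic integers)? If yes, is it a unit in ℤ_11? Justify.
x ∉ ℤ_11 (v_11(x) = -1 < 0)

ℤ_11 = {x ∈ ℚ_11 : v_11(x) ≥ 0} and ℤ_11^× = {x ∈ ℤ_11 : v_11(x) = 0}. Here v_11(54/781) = v_11(num) − v_11(den) = -1; compare against these criteria.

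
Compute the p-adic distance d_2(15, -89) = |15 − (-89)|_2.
d_2(15, -89) = 1/8

Step 1 — x − y = 15 − (-89) = 104. Step 2 — v_2(104) = 3 (factor: 104 = (2^3 · 13); the sign does not affect v_p). Step 3 — |x − y|_2 = 2^{-3} = 1/8.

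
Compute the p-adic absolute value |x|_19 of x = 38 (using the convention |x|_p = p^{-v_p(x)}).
|38|_19 = 1/19

Step 1 — compute v_19(x) by factoring powers of 19 out of the numerator and denominator: v_19(38) = 1. Step 2 — apply |x|_p = p^{-v_p(x)} = 19^{-1} = 1/19.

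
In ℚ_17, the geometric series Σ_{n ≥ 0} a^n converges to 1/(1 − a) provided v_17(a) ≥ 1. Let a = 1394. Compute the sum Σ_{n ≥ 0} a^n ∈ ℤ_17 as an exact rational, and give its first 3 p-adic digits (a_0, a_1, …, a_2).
Σ a^n = 1/(1 − a) = -1/1393;  first 3 digits = (1, 14, 13)

v_17(a) = 1 ≥ 1, so the series converges in ℤ_17 to 1/(1 − a) = 1/(1 − 1394) = -1/1393. Expand this rational in ℤ_17: compute digits iteratively via d_i = x_i mod 17, x_{i+1} = (x_i − d_i)/17. The first 3 digits are (1, 14, 13).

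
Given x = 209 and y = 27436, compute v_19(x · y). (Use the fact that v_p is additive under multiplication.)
v_19(5734124) = 4

v_p(x) = 1 (factor: 209 = 19^1 · 11); v_p(y) = 3 (factor: 27436 = 19^3 · 4). Additivity: v_p(xy) = v_p(x) + v_p(y) = 1 + 3 = 4. (Direct check: xy = 5734124 = 19^4 · (44).)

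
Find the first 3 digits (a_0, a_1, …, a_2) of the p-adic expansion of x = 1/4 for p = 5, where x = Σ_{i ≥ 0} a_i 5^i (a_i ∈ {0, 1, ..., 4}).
(a_0, …, a_2) = (4, 3, 3)

v_5(1/4) = 0 (numerator and denominator both coprime to 5), so x ∈ ℤ_5^×. Compute digits iteratively via a_i = x_i mod 5, x_{i+1} = (x_i − a_i)/5, with x_0 = x:
  x_0 = 1/4;  a_0 = 4;  x_1 = (x_0 − 4)/5 = -3/4
  x_1 = -3/4;  a_1 = 3;  x_2 = (x_1 − 3)/5 = -3/4
  x_2 = -3/4;  a_2 = 3;  x_3 = (x_2 − 3)/5 = -3/4
Digits: (4, 3, 3).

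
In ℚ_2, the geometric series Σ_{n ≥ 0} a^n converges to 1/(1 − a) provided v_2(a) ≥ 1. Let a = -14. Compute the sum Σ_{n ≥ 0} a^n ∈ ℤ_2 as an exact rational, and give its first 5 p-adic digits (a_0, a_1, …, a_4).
Σ a^n = 1/(1 − a) = 1/15;  first 5 digits = (1, 1, 1, 1, 0)

v_2(a) = 1 ≥ 1, so the series converges in ℤ_2 to 1/(1 − a) = 1/(1 − (-14)) = 1/15. Expand this rational in ℤ_2: compute digits iteratively via d_i = x_i mod 2, x_{i+1} = (x_i − d_i)/2. The first 5 digits are (1, 1, 1, 1, 0).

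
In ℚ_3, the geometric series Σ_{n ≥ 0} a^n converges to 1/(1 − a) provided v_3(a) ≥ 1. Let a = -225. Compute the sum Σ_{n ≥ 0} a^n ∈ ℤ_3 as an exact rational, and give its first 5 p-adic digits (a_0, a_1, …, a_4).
Σ a^n = 1/(1 − a) = 1/226;  first 5 digits = (1, 0, 2, 0, 1)

v_3(a) = 2 ≥ 1, so the series converges in ℤ_3 to 1/(1 − a) = 1/(1 − (-225)) = 1/226. Expand this rational in ℤ_3: compute digits iteratively via d_i = x_i mod 3, x_{i+1} = (x_i − d_i)/3. The first 5 digits are (1, 0, 2, 0, 1).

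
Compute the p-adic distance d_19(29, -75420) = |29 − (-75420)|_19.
d_19(29, -75420) = 1/6859

Step 1 — x − y = 29 − (-75420) = 75449. Step 2 — v_19(75449) = 3 (factor: 75449 = (19^3 · 11); the sign does not affect v_p). Step 3 — |x − y|_19 = 19^{-3} = 1/6859.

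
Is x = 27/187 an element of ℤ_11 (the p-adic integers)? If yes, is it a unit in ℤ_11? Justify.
x ∉ ℤ_11 (v_11(x) = -1 < 0)

ℤ_11 = {x ∈ ℚ_11 : v_11(x) ≥ 0} and ℤ_11^× = {x ∈ ℤ_11 : v_11(x) = 0}. Here v_11(27/187) = v_11(num) − v_11(den) = -1; compare against these criteria.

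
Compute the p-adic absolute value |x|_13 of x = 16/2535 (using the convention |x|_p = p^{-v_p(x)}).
|16/2535|_13 = 169

Step 1 — compute v_13(x) by factoring powers of 13 out of the numerator and denominator: v_13(16/2535) = -2. Step 2 — apply |x|_p = p^{-v_p(x)} = 13^{2} = 169.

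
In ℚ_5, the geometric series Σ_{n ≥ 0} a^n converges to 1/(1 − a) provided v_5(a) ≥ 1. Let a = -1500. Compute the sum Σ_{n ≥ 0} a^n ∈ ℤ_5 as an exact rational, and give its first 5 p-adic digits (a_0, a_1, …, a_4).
Σ a^n = 1/(1 − a) = 1/1501;  first 5 digits = (1, 0, 0, 3, 2)

v_5(a) = 3 ≥ 1, so the series converges in ℤ_5 to 1/(1 − a) = 1/(1 − (-1500)) = 1/1501. Expand this rational in ℤ_5: compute digits iteratively via d_i = x_i mod 5, x_{i+1} = (x_i − d_i)/5. The first 5 digits are (1, 0, 0, 3, 2).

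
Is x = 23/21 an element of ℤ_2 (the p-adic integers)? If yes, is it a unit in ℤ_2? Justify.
x ∈ ℤ_2^× (unit); v_2(x) = 0

ℤ_2 = {x ∈ ℚ_2 : v_2(x) ≥ 0} and ℤ_2^× = {x ∈ ℤ_2 : v_2(x) = 0}. Here v_2(23/21) = v_2(num) − v_2(den) = 0; compare against these criteria.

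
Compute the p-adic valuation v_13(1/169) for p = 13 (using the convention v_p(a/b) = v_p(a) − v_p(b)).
v_13(1/169) = -2

Factor powers of 13 from the numerator and denominator of the reduced fraction: 1 = 13^0 · 1 and 169 = 13^2 · 1. Apply v_p(a/b) = v_p(a) − v_p(b): v_13(1/169) = 0 − 2 = -2.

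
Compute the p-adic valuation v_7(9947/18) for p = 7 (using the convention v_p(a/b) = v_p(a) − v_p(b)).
v_7(9947/18) = 3

Factor powers of 7 from the numerator and denominator of the reduced fraction: 9947 = 7^3 · 29 and 18 = 7^0 · 18. Apply v_p(a/b) = v_p(a) − v_p(b): v_7(9947/18) = 3 − 0 = 3.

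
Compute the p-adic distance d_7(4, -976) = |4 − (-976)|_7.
d_7(4, -976) = 1/49

Step 1 — x − y = 4 − (-976) = 980. Step 2 — v_7(980) = 2 (factor: 980 = (7^2 · 20); the sign does not affect v_p). Step 3 — |x − y|_7 = 7^{-2} = 1/49.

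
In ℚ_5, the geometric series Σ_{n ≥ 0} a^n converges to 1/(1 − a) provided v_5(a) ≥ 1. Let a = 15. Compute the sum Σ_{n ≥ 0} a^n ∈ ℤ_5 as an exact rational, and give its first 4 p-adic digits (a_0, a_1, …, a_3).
Σ a^n = 1/(1 − a) = -1/14;  first 4 digits = (1, 3, 4, 3)

v_5(a) = 1 ≥ 1, so the series converges in ℤ_5 to 1/(1 − a) = 1/(1 − 15) = -1/14. Expand this rational in ℤ_5: compute digits iteratively via d_i = x_i mod 5, x_{i+1} = (x_i − d_i)/5. The first 4 digits are (1, 3, 4, 3).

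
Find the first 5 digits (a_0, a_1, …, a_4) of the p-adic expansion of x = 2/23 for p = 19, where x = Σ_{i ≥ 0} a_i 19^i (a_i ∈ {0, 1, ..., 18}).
(a_0, …, a_4) = (10, 16, 14, 5, 3)

v_19(2/23) = 0 (numerator and denominator both coprime to 19), so x ∈ ℤ_19^×. Compute digits iteratively via a_i = x_i mod 19, x_{i+1} = (x_i − a_i)/19, with x_0 = x:
  x_0 = 2/23;  a_0 = 10;  x_1 = (x_0 − 10)/19 = -12/23
  x_1 = -12/23;  a_1 = 16;  x_2 = (x_1 − 16)/19 = -20/23
  x_2 = -20/23;  a_2 = 14;  x_3 = (x_2 − 14)/19 = -18/23
  x_3 = -18/23;  a_3 = 5;  x_4 = (x_3 − 5)/19 = -7/23
  x_4 = -7/23;  a_4 = 3;  x_5 = (x_4 − 3)/19 = -4/23
Digits: (10, 16, 14, 5, 3).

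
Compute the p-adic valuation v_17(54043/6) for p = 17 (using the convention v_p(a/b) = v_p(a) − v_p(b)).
v_17(54043/6) = 3

Factor powers of 17 from the numerator and denominator of the reduced fraction: 54043 = 17^3 · 11 and 6 = 17^0 · 6. Apply v_p(a/b) = v_p(a) − v_p(b): v_17(54043/6) = 3 − 0 = 3.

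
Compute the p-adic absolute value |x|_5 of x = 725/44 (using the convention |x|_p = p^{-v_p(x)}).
|725/44|_5 = 1/25

Step 1 — compute v_5(x) by factoring powers of 5 out of the numerator and denominator: v_5(725/44) = 2. Step 2 — apply |x|_p = p^{-v_p(x)} = 5^{-2} = 1/25.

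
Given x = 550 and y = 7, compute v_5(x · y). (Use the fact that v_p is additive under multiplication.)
v_5(3850) = 2

v_p(x) = 2 (factor: 550 = 5^2 · 22); v_p(y) = 0 (factor: 7 = 5^0 · 7). Additivity: v_p(xy) = v_p(x) + v_p(y) = 2 + 0 = 2. (Direct check: xy = 3850 = 5^2 · (154).)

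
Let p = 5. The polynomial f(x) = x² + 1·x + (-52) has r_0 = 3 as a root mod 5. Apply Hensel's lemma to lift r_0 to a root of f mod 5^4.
r_3 = 398 (mod 625)

Hensel: r_{i+1} = r_i − f(r_i)·(f′(r_i))^{-1} mod 5^{i+2}, f′(x) = 2x + 1. Iterate:
  r_0 = 3 (mod 5)
  r_1 = 23 (mod 25)
  r_2 = 23 (mod 125)
  r_3 = 398 (mod 625)
Final: r = 398 satisfies f(r) ≡ 0 mod 5^4.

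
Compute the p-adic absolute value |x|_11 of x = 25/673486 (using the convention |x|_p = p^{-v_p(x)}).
|25/673486|_11 = 14641

Step 1 — compute v_11(x) by factoring powers of 11 out of the numerator and denominator: v_11(25/673486) = -4. Step 2 — apply |x|_p = p^{-v_p(x)} = 11^{4} = 14641.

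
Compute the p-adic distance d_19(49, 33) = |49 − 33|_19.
d_19(49, 33) = 1

Step 1 — x − y = 49 − 33 = 16. Step 2 — v_19(16) = 0 (factor: 16 = (19^0 · 16); the sign does not affect v_p). Step 3 — |x − y|_19 = 19^{0} = 1.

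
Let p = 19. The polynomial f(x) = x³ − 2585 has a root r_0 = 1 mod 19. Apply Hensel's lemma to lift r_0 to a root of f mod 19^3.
r_2 = 5074 (mod 6859)

Hensel: r_{i+1} = r_i − f(r_i)/f′(r_i) mod 19^{i+2}, where f′(x) = 3x². Iterate:
  r_0 = 1 (mod 19)
  r_1 = 20 (mod 361)
  r_2 = 5074 (mod 6859)
Final: r = 5074 with f(r) ≡ 0 mod 19^3.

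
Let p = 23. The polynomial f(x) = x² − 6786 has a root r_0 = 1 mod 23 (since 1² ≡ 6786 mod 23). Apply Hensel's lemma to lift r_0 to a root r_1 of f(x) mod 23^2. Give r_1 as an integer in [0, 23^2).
r_1 = 484 (mod 529)

Hensel's recurrence: r_{i+1} = r_i − f(r_i)·(f′(r_i))^{-1} mod 23^{i+2}, with f′(x) = 2x. Iterate:
  r_0 = 1 (mod 23)
  r_1 = 484 (mod 529)
Final: r_1 = 484, and one checks f(r_1) ≡ 0 mod 23^2.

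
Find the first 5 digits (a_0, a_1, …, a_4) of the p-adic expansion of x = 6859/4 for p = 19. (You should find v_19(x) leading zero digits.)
(a_0, …, a_4) = (0, 0, 0, 5, 14)

v_19(6859/4) = 3, so a_0 = ... = a_2 = 0. Factor out: x = 19^3 · u with u = 1/4 a unit in ℤ_19. Expand u iteratively via a_{v+i} = u_i mod 19, u_{i+1} = (u_i − a_{v+i})/19:
  u_0 = 1/4;  a_3 = 5;  u_1 = (u_0 − 5)/19 = -1/4
  u_1 = -1/4;  a_4 = 14;  u_2 = (u_1 − 14)/19 = -3/4
Digits: (0, 0, 0, 5, 14).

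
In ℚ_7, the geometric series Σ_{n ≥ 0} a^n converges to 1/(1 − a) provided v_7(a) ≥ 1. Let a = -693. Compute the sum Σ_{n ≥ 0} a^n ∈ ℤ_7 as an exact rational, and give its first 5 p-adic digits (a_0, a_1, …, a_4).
Σ a^n = 1/(1 − a) = 1/694;  first 5 digits = (1, 6, 0, 4, 4)

v_7(a) = 1 ≥ 1, so the series converges in ℤ_7 to 1/(1 − a) = 1/(1 − (-693)) = 1/694. Expand this rational in ℤ_7: compute digits iteratively via d_i = x_i mod 7, x_{i+1} = (x_i − d_i)/7. The first 5 digits are (1, 6, 0, 4, 4).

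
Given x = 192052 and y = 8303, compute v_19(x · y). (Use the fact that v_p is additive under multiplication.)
v_19(1594607756) = 5

v_p(x) = 3 (factor: 192052 = 19^3 · 28); v_p(y) = 2 (factor: 8303 = 19^2 · 23). Additivity: v_p(xy) = v_p(x) + v_p(y) = 3 + 2 = 5. (Direct check: xy = 1594607756 = 19^5 · (644).)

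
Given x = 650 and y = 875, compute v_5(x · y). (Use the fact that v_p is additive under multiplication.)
v_5(568750) = 5

v_p(x) = 2 (factor: 650 = 5^2 · 26); v_p(y) = 3 (factor: 875 = 5^3 · 7). Additivity: v_p(xy) = v_p(x) + v_p(y) = 2 + 3 = 5. (Direct check: xy = 568750 = 5^5 · (182).)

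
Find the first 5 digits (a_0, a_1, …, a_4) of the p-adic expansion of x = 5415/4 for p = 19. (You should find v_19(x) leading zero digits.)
(a_0, …, a_4) = (0, 0, 18, 4, 14)

v_19(5415/4) = 2, so a_0 = ... = a_1 = 0. Factor out: x = 19^2 · u with u = 15/4 a unit in ℤ_19. Expand u iteratively via a_{v+i} = u_i mod 19, u_{i+1} = (u_i − a_{v+i})/19:
  u_0 = 15/4;  a_2 = 18;  u_1 = (u_0 − 18)/19 = -3/4
  u_1 = -3/4;  a_3 = 4;  u_2 = (u_1 − 4)/19 = -1/4
  u_2 = -1/4;  a_4 = 14;  u_3 = (u_2 − 14)/19 = -3/4
Digits: (0, 0, 18, 4, 14).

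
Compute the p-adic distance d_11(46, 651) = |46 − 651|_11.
d_11(46, 651) = 1/121

Step 1 — x − y = 46 − 651 = -605. Step 2 — v_11(-605) = 2 (factor: -605 = −(11^2 · 5); the sign does not affect v_p). Step 3 — |x − y|_11 = 11^{-2} = 1/121.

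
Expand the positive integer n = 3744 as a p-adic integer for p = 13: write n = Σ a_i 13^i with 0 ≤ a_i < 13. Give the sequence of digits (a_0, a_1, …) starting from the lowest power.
(a_0, a_1, …) = (0, 2, 9, 1)

Repeated division by 13 gives the digits low-to-high: 3744 = 2·13^1 + 9·13^2 + 1·13^3. Digit sequence: (0, 2, 9, 1).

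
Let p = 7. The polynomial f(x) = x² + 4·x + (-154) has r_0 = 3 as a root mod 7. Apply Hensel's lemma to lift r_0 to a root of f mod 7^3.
r_2 = 178 (mod 343)

Hensel: r_{i+1} = r_i − f(r_i)·(f′(r_i))^{-1} mod 7^{i+2}, f′(x) = 2x + 4. Iterate:
  r_0 = 3 (mod 7)
  r_1 = 31 (mod 49)
  r_2 = 178 (mod 343)
Final: r = 178 satisfies f(r) ≡ 0 mod 7^3.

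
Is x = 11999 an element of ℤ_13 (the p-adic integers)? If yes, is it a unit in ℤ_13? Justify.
x ∈ ℤ_13 but not a unit; v_13(x) = 2 > 0

ℤ_13 = {x ∈ ℚ_13 : v_13(x) ≥ 0} and ℤ_13^× = {x ∈ ℤ_13 : v_13(x) = 0}. Here v_13(11999) = v_13(num) − v_13(den) = 2; compare against these criteria.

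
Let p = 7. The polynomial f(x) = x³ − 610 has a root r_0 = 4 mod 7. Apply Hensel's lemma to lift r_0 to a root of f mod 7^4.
r_3 = 732 (mod 2401)

Hensel: r_{i+1} = r_i − f(r_i)/f′(r_i) mod 7^{i+2}, where f′(x) = 3x². Iterate:
  r_0 = 4 (mod 7)
  r_1 = 46 (mod 49)
  r_2 = 46 (mod 343)
  r_3 = 732 (mod 2401)
Final: r = 732 with f(r) ≡ 0 mod 7^4.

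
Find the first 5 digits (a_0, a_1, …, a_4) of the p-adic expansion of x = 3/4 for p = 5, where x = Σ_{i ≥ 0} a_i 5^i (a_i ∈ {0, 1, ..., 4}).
(a_0, …, a_4) = (2, 1, 1, 1, 1)

v_5(3/4) = 0 (numerator and denominator both coprime to 5), so x ∈ ℤ_5^×. Compute digits iteratively via a_i = x_i mod 5, x_{i+1} = (x_i − a_i)/5, with x_0 = x:
  x_0 = 3/4;  a_0 = 2;  x_1 = (x_0 − 2)/5 = -1/4
  x_1 = -1/4;  a_1 = 1;  x_2 = (x_1 − 1)/5 = -1/4
  x_2 = -1/4;  a_2 = 1;  x_3 = (x_2 − 1)/5 = -1/4
  x_3 = -1/4;  a_3 = 1;  x_4 = (x_3 − 1)/5 = -1/4
  x_4 = -1/4;  a_4 = 1;  x_5 = (x_4 − 1)/5 = -1/4
Digits: (2, 1, 1, 1, 1).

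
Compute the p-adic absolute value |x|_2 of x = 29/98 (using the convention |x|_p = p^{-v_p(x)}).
|29/98|_2 = 2

Step 1 — compute v_2(x) by factoring powers of 2 out of the numerator and denominator: v_2(29/98) = -1. Step 2 — apply |x|_p = p^{-v_p(x)} = 2^{1} = 2.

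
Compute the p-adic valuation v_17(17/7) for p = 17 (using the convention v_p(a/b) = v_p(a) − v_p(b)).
v_17(17/7) = 1

Factor powers of 17 from the numerator and denominator of the reduced fraction: 17 = 17^1 · 1 and 7 = 17^0 · 7. Apply v_p(a/b) = v_p(a) − v_p(b): v_17(17/7) = 1 − 0 = 1.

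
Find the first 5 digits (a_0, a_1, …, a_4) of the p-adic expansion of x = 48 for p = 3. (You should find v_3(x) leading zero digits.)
(a_0, …, a_4) = (0, 1, 2, 1, 0)

v_3(48) = 1, so a_0 = ... = a_0 = 0. Factor out: x = 3^1 · u with u = 16 a unit in ℤ_3. Expand u iteratively via a_{v+i} = u_i mod 3, u_{i+1} = (u_i − a_{v+i})/3:
  u_0 = 16;  a_1 = 1;  u_1 = (u_0 − 1)/3 = 5
  u_1 = 5;  a_2 = 2;  u_2 = (u_1 − 2)/3 = 1
  u_2 = 1;  a_3 = 1;  u_3 = (u_2 − 1)/3 = 0
  u_3 = 0;  a_4 = 0;  u_4 = (u_3 − 0)/3 = 0
Digits: (0, 1, 2, 1, 0).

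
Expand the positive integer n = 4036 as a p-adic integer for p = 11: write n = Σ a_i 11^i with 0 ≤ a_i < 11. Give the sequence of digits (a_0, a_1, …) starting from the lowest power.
(a_0, a_1, …) = (10, 3, 0, 3)

Repeated division by 11 gives the digits low-to-high: 4036 = 10 + 3·11^1 + 3·11^3. Digit sequence: (10, 3, 0, 3).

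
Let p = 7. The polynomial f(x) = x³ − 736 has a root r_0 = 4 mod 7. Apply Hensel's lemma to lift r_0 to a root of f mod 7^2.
r_1 = 18 (mod 49)

Hensel: r_{i+1} = r_i − f(r_i)/f′(r_i) mod 7^{i+2}, where f′(x) = 3x². Iterate:
  r_0 = 4 (mod 7)
  r_1 = 18 (mod 49)
Final: r = 18 with f(r) ≡ 0 mod 7^2.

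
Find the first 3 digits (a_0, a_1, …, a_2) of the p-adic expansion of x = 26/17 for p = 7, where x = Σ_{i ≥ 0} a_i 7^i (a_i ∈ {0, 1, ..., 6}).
(a_0, …, a_2) = (4, 5, 5)

v_7(26/17) = 0 (numerator and denominator both coprime to 7), so x ∈ ℤ_7^×. Compute digits iteratively via a_i = x_i mod 7, x_{i+1} = (x_i − a_i)/7, with x_0 = x:
  x_0 = 26/17;  a_0 = 4;  x_1 = (x_0 − 4)/7 = -6/17
  x_1 = -6/17;  a_1 = 5;  x_2 = (x_1 − 5)/7 = -13/17
  x_2 = -13/17;  a_2 = 5;  x_3 = (x_2 − 5)/7 = -14/17
Digits: (4, 5, 5).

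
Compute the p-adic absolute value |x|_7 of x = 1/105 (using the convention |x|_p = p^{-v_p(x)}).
|1/105|_7 = 7

Step 1 — compute v_7(x) by factoring powers of 7 out of the numerator and denominator: v_7(1/105) = -1. Step 2 — apply |x|_p = p^{-v_p(x)} = 7^{1} = 7.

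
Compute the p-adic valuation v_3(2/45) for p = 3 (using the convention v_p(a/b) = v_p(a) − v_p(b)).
v_3(2/45) = -2

Factor powers of 3 from the numerator and denominator of the reduced fraction: 2 = 3^0 · 2 and 45 = 3^2 · 5. Apply v_p(a/b) = v_p(a) − v_p(b): v_3(2/45) = 0 − 2 = -2.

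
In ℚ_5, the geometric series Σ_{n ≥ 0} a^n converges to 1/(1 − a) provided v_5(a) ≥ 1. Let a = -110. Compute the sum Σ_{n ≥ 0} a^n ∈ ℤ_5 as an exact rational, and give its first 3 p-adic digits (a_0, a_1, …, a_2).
Σ a^n = 1/(1 − a) = 1/111;  first 3 digits = (1, 3, 4)

v_5(a) = 1 ≥ 1, so the series converges in ℤ_5 to 1/(1 − a) = 1/(1 − (-110)) = 1/111. Expand this rational in ℤ_5: compute digits iteratively via d_i = x_i mod 5, x_{i+1} = (x_i − d_i)/5. The first 3 digits are (1, 3, 4).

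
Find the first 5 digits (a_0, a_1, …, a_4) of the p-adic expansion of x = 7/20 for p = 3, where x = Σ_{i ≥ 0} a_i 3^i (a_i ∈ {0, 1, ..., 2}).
(a_0, …, a_4) = (2, 2, 2, 1, 1)

v_3(7/20) = 0 (numerator and denominator both coprime to 3), so x ∈ ℤ_3^×. Compute digits iteratively via a_i = x_i mod 3, x_{i+1} = (x_i − a_i)/3, with x_0 = x:
  x_0 = 7/20;  a_0 = 2;  x_1 = (x_0 − 2)/3 = -11/20
  x_1 = -11/20;  a_1 = 2;  x_2 = (x_1 − 2)/3 = -17/20
  x_2 = -17/20;  a_2 = 2;  x_3 = (x_2 − 2)/3 = -19/20
  x_3 = -19/20;  a_3 = 1;  x_4 = (x_3 − 1)/3 = -13/20
  x_4 = -13/20;  a_4 = 1;  x_5 = (x_4 − 1)/3 = -11/20
Digits: (2, 2, 2, 1, 1).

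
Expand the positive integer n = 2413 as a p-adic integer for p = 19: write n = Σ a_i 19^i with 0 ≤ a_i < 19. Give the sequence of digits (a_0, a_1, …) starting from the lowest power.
(a_0, a_1, …) = (0, 13, 6)

Repeated division by 19 gives the digits low-to-high: 2413 = 13·19^1 + 6·19^2. Digit sequence: (0, 13, 6).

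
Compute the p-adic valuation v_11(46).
v_11(46) = 0

v_11(n) is the largest exponent k such that 11^k divides n. Factor out: 46 = 11^0 · 46. (Sign doesn't affect v_p.) So v_11(46) = 0.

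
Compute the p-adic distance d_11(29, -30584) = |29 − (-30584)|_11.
d_11(29, -30584) = 1/1331

Step 1 — x − y = 29 − (-30584) = 30613. Step 2 — v_11(30613) = 3 (factor: 30613 = (11^3 · 23); the sign does not affect v_p). Step 3 — |x − y|_11 = 11^{-3} = 1/1331.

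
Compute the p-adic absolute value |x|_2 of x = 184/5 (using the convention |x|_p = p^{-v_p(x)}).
|184/5|_2 = 1/8

Step 1 — compute v_2(x) by factoring powers of 2 out of the numerator and denominator: v_2(184/5) = 3. Step 2 — apply |x|_p = p^{-v_p(x)} = 2^{-3} = 1/8.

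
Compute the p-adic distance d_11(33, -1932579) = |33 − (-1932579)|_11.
d_11(33, -1932579) = 1/161051

Step 1 — x − y = 33 − (-1932579) = 1932612. Step 2 — v_11(1932612) = 5 (factor: 1932612 = (11^5 · 12); the sign does not affect v_p). Step 3 — |x − y|_11 = 11^{-5} = 1/161051.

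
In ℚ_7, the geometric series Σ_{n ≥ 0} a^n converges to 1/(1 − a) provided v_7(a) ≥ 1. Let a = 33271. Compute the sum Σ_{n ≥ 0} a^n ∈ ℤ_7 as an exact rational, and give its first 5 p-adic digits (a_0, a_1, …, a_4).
Σ a^n = 1/(1 − a) = -1/33270;  first 5 digits = (1, 0, 0, 6, 6)

v_7(a) = 3 ≥ 1, so the series converges in ℤ_7 to 1/(1 − a) = 1/(1 − 33271) = -1/33270. Expand this rational in ℤ_7: compute digits iteratively via d_i = x_i mod 7, x_{i+1} = (x_i − d_i)/7. The first 5 digits are (1, 0, 0, 6, 6).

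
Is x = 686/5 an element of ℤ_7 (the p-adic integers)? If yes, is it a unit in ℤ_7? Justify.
x ∈ ℤ_7 but not a unit; v_7(x) = 3 > 0

ℤ_7 = {x ∈ ℚ_7 : v_7(x) ≥ 0} and ℤ_7^× = {x ∈ ℤ_7 : v_7(x) = 0}. Here v_7(686/5) = v_7(num) − v_7(den) = 3; compare against these criteria.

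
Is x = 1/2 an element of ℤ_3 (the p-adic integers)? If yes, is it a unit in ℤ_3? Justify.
x ∈ ℤ_3^× (unit); v_3(x) = 0

ℤ_3 = {x ∈ ℚ_3 : v_3(x) ≥ 0} and ℤ_3^× = {x ∈ ℤ_3 : v_3(x) = 0}. Here v_3(1/2) = v_3(num) − v_3(den) = 0; compare against these criteria.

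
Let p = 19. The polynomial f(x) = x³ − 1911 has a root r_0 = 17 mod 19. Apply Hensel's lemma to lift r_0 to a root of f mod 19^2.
r_1 = 188 (mod 361)

Hensel: r_{i+1} = r_i − f(r_i)/f′(r_i) mod 19^{i+2}, where f′(x) = 3x². Iterate:
  r_0 = 17 (mod 19)
  r_1 = 188 (mod 361)
Final: r = 188 with f(r) ≡ 0 mod 19^2.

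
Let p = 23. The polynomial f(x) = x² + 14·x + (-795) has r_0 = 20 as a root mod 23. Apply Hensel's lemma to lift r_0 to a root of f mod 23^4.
r_3 = 25757 (mod 279841)

Hensel: r_{i+1} = r_i − f(r_i)·(f′(r_i))^{-1} mod 23^{i+2}, f′(x) = 2x + 14. Iterate:
  r_0 = 20 (mod 23)
  r_1 = 365 (mod 529)
  r_2 = 1423 (mod 12167)
  r_3 = 25757 (mod 279841)
Final: r = 25757 satisfies f(r) ≡ 0 mod 23^4.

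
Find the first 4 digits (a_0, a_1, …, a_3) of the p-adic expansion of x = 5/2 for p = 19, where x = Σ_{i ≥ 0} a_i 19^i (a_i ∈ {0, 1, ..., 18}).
(a_0, …, a_3) = (12, 9, 9, 9)

v_19(5/2) = 0 (numerator and denominator both coprime to 19), so x ∈ ℤ_19^×. Compute digits iteratively via a_i = x_i mod 19, x_{i+1} = (x_i − a_i)/19, with x_0 = x:
  x_0 = 5/2;  a_0 = 12;  x_1 = (x_0 − 12)/19 = -1/2
  x_1 = -1/2;  a_1 = 9;  x_2 = (x_1 − 9)/19 = -1/2
  x_2 = -1/2;  a_2 = 9;  x_3 = (x_2 − 9)/19 = -1/2
  x_3 = -1/2;  a_3 = 9;  x_4 = (x_3 − 9)/19 = -1/2
Digits: (12, 9, 9, 9).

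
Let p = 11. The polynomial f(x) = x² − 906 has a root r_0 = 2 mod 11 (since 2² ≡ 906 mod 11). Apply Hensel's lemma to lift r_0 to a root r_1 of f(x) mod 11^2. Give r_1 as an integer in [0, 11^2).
r_1 = 46 (mod 121)

Hensel's recurrence: r_{i+1} = r_i − f(r_i)·(f′(r_i))^{-1} mod 11^{i+2}, with f′(x) = 2x. Iterate:
  r_0 = 2 (mod 11)
  r_1 = 46 (mod 121)
Final: r_1 = 46, and one checks f(r_1) ≡ 0 mod 11^2.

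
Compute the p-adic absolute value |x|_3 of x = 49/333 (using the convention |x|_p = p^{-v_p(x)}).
|49/333|_3 = 9

Step 1 — compute v_3(x) by factoring powers of 3 out of the numerator and denominator: v_3(49/333) = -2. Step 2 — apply |x|_p = p^{-v_p(x)} = 3^{2} = 9.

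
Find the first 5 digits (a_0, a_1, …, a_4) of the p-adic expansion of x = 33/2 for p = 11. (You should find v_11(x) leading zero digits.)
(a_0, …, a_4) = (0, 7, 5, 5, 5)

v_11(33/2) = 1, so a_0 = ... = a_0 = 0. Factor out: x = 11^1 · u with u = 3/2 a unit in ℤ_11. Expand u iteratively via a_{v+i} = u_i mod 11, u_{i+1} = (u_i − a_{v+i})/11:
  u_0 = 3/2;  a_1 = 7;  u_1 = (u_0 − 7)/11 = -1/2
  u_1 = -1/2;  a_2 = 5;  u_2 = (u_1 − 5)/11 = -1/2
  u_2 = -1/2;  a_3 = 5;  u_3 = (u_2 − 5)/11 = -1/2
  u_3 = -1/2;  a_4 = 5;  u_4 = (u_3 − 5)/11 = -1/2
Digits: (0, 7, 5, 5, 5).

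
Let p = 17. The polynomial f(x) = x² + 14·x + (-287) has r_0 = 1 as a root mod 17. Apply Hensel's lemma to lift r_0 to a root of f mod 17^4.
r_3 = 15046 (mod 83521)

Hensel: r_{i+1} = r_i − f(r_i)·(f′(r_i))^{-1} mod 17^{i+2}, f′(x) = 2x + 14. Iterate:
  r_0 = 1 (mod 17)
  r_1 = 18 (mod 289)
  r_2 = 307 (mod 4913)
  r_3 = 15046 (mod 83521)
Final: r = 15046 satisfies f(r) ≡ 0 mod 17^4.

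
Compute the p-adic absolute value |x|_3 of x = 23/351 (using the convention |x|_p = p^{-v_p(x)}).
|23/351|_3 = 27

Step 1 — compute v_3(x) by factoring powers of 3 out of the numerator and denominator: v_3(23/351) = -3. Step 2 — apply |x|_p = p^{-v_p(x)} = 3^{3} = 27.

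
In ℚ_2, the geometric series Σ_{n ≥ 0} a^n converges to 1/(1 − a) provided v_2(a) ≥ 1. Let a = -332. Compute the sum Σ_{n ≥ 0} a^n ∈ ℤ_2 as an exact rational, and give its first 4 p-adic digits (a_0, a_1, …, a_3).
Σ a^n = 1/(1 − a) = 1/333;  first 4 digits = (1, 0, 1, 0)

v_2(a) = 2 ≥ 1, so the series converges in ℤ_2 to 1/(1 − a) = 1/(1 − (-332)) = 1/333. Expand this rational in ℤ_2: compute digits iteratively via d_i = x_i mod 2, x_{i+1} = (x_i − d_i)/2. The first 4 digits are (1, 0, 1, 0).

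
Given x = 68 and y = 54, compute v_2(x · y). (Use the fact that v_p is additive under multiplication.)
v_2(3672) = 3

v_p(x) = 2 (factor: 68 = 2^2 · 17); v_p(y) = 1 (factor: 54 = 2^1 · 27). Additivity: v_p(xy) = v_p(x) + v_p(y) = 2 + 1 = 3. (Direct check: xy = 3672 = 2^3 · (459).)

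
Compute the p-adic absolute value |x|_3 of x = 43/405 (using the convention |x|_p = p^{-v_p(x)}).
|43/405|_3 = 81

Step 1 — compute v_3(x) by factoring powers of 3 out of the numerator and denominator: v_3(43/405) = -4. Step 2 — apply |x|_p = p^{-v_p(x)} = 3^{4} = 81.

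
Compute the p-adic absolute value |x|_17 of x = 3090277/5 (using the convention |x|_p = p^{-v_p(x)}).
|3090277/5|_17 = 1/83521

Step 1 — compute v_17(x) by factoring powers of 17 out of the numerator and denominator: v_17(3090277/5) = 4. Step 2 — apply |x|_p = p^{-v_p(x)} = 17^{-4} = 1/83521.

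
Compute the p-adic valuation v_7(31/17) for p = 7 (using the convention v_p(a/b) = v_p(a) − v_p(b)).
v_7(31/17) = 0

Factor powers of 7 from the numerator and denominator of the reduced fraction: 31 = 7^0 · 31 and 17 = 7^0 · 17. Apply v_p(a/b) = v_p(a) − v_p(b): v_7(31/17) = 0 − 0 = 0.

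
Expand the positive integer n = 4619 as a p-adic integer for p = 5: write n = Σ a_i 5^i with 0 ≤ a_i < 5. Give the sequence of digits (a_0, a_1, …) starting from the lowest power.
(a_0, a_1, …) = (4, 3, 4, 1, 2, 1)

Repeated division by 5 gives the digits low-to-high: 4619 = 4 + 3·5^1 + 4·5^2 + 1·5^3 + 2·5^4 + 1·5^5. Digit sequence: (4, 3, 4, 1, 2, 1).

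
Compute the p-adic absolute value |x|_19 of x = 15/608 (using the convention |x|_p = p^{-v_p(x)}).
|15/608|_19 = 19

Step 1 — compute v_19(x) by factoring powers of 19 out of the numerator and denominator: v_19(15/608) = -1. Step 2 — apply |x|_p = p^{-v_p(x)} = 19^{1} = 19.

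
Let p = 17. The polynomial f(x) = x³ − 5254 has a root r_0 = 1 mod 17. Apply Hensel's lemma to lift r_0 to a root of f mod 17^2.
r_1 = 18 (mod 289)

Hensel: r_{i+1} = r_i − f(r_i)/f′(r_i) mod 17^{i+2}, where f′(x) = 3x². Iterate:
  r_0 = 1 (mod 17)
  r_1 = 18 (mod 289)
Final: r = 18 with f(r) ≡ 0 mod 17^2.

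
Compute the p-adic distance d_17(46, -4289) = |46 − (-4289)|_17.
d_17(46, -4289) = 1/289

Step 1 — x − y = 46 − (-4289) = 4335. Step 2 — v_17(4335) = 2 (factor: 4335 = (17^2 · 15); the sign does not affect v_p). Step 3 — |x − y|_17 = 17^{-2} = 1/289.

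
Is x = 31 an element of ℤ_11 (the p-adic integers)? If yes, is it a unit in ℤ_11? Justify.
x ∈ ℤ_11^× (unit); v_11(x) = 0

ℤ_11 = {x ∈ ℚ_11 : v_11(x) ≥ 0} and ℤ_11^× = {x ∈ ℤ_11 : v_11(x) = 0}. Here v_11(31) = v_11(num) − v_11(den) = 0; compare against these criteria.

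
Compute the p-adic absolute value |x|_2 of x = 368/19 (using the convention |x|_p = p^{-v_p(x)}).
|368/19|_2 = 1/16

Step 1 — compute v_2(x) by factoring powers of 2 out of the numerator and denominator: v_2(368/19) = 4. Step 2 — apply |x|_p = p^{-v_p(x)} = 2^{-4} = 1/16.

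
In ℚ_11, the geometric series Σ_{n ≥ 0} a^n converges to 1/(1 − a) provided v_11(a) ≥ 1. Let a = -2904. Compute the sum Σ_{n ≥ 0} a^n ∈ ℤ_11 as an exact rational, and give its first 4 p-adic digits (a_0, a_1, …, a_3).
Σ a^n = 1/(1 − a) = 1/2905;  first 4 digits = (1, 0, 9, 8)

v_11(a) = 2 ≥ 1, so the series converges in ℤ_11 to 1/(1 − a) = 1/(1 − (-2904)) = 1/2905. Expand this rational in ℤ_11: compute digits iteratively via d_i = x_i mod 11, x_{i+1} = (x_i − d_i)/11. The first 4 digits are (1, 0, 9, 8).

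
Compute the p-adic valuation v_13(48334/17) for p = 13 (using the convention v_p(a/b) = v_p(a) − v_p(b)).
v_13(48334/17) = 3

Factor powers of 13 from the numerator and denominator of the reduced fraction: 48334 = 13^3 · 22 and 17 = 13^0 · 17. Apply v_p(a/b) = v_p(a) − v_p(b): v_13(48334/17) = 3 − 0 = 3.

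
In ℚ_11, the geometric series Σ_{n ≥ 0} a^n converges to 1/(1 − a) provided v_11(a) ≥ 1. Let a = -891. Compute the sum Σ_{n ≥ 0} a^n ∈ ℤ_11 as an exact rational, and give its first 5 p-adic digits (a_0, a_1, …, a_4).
Σ a^n = 1/(1 − a) = 1/892;  first 5 digits = (1, 7, 8, 3, 1)

v_11(a) = 1 ≥ 1, so the series converges in ℤ_11 to 1/(1 − a) = 1/(1 − (-891)) = 1/892. Expand this rational in ℤ_11: compute digits iteratively via d_i = x_i mod 11, x_{i+1} = (x_i − d_i)/11. The first 5 digits are (1, 7, 8, 3, 1).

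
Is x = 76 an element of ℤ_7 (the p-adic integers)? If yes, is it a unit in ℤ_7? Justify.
x ∈ ℤ_7^× (unit); v_7(x) = 0

ℤ_7 = {x ∈ ℚ_7 : v_7(x) ≥ 0} and ℤ_7^× = {x ∈ ℤ_7 : v_7(x) = 0}. Here v_7(76) = v_7(num) − v_7(den) = 0; compare against these criteria.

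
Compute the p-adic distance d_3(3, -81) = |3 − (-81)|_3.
d_3(3, -81) = 1/3

Step 1 — x − y = 3 − (-81) = 84. Step 2 — v_3(84) = 1 (factor: 84 = (3^1 · 28); the sign does not affect v_p). Step 3 — |x − y|_3 = 3^{-1} = 1/3.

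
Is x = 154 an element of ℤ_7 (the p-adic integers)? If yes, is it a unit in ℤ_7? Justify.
x ∈ ℤ_7 but not a unit; v_7(x) = 1 > 0

ℤ_7 = {x ∈ ℚ_7 : v_7(x) ≥ 0} and ℤ_7^× = {x ∈ ℤ_7 : v_7(x) = 0}. Here v_7(154) = v_7(num) − v_7(den) = 1; compare against these criteria.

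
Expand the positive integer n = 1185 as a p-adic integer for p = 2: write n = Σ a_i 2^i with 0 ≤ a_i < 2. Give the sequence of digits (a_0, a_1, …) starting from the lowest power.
(a_0, a_1, …) = (1, 0, 0, 0, 0, 1, 0, 1, 0, 0, 1)

Repeated division by 2 gives the digits low-to-high: 1185 = 1 + 1·2^5 + 1·2^7 + 1·2^10. Digit sequence: (1, 0, 0, 0, 0, 1, 0, 1, 0, 0, 1).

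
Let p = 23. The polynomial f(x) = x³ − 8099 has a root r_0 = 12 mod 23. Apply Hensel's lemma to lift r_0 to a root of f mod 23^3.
r_2 = 6567 (mod 12167)

Hensel: r_{i+1} = r_i − f(r_i)/f′(r_i) mod 23^{i+2}, where f′(x) = 3x². Iterate:
  r_0 = 12 (mod 23)
  r_1 = 219 (mod 529)
  r_2 = 6567 (mod 12167)
Final: r = 6567 with f(r) ≡ 0 mod 23^3.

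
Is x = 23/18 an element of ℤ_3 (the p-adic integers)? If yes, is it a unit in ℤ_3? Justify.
x ∉ ℤ_3 (v_3(x) = -2 < 0)

ℤ_3 = {x ∈ ℚ_3 : v_3(x) ≥ 0} and ℤ_3^× = {x ∈ ℤ_3 : v_3(x) = 0}. Here v_3(23/18) = v_3(num) − v_3(den) = -2; compare against these criteria.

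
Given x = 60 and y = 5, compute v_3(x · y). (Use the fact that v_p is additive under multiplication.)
v_3(300) = 1

v_p(x) = 1 (factor: 60 = 3^1 · 20); v_p(y) = 0 (factor: 5 = 3^0 · 5). Additivity: v_p(xy) = v_p(x) + v_p(y) = 1 + 0 = 1. (Direct check: xy = 300 = 3^1 · (100).)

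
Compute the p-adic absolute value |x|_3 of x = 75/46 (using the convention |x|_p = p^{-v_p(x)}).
|75/46|_3 = 1/3

Step 1 — compute v_3(x) by factoring powers of 3 out of the numerator and denominator: v_3(75/46) = 1. Step 2 — apply |x|_p = p^{-v_p(x)} = 3^{-1} = 1/3.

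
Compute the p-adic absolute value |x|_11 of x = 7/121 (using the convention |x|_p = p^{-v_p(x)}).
|7/121|_11 = 121

Step 1 — compute v_11(x) by factoring powers of 11 out of the numerator and denominator: v_11(7/121) = -2. Step 2 — apply |x|_p = p^{-v_p(x)} = 11^{2} = 121.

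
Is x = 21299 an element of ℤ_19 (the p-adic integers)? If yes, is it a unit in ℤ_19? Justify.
x ∈ ℤ_19 but not a unit; v_19(x) = 2 > 0

ℤ_19 = {x ∈ ℚ_19 : v_19(x) ≥ 0} and ℤ_19^× = {x ∈ ℤ_19 : v_19(x) = 0}. Here v_19(21299) = v_19(num) − v_19(den) = 2; compare against these criteria.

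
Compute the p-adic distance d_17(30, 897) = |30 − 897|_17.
d_17(30, 897) = 1/289

Step 1 — x − y = 30 − 897 = -867. Step 2 — v_17(-867) = 2 (factor: -867 = −(17^2 · 3); the sign does not affect v_p). Step 3 — |x − y|_17 = 17^{-2} = 1/289.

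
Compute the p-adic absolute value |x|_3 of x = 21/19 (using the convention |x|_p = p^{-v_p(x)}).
|21/19|_3 = 1/3

Step 1 — compute v_3(x) by factoring powers of 3 out of the numerator and denominator: v_3(21/19) = 1. Step 2 — apply |x|_p = p^{-v_p(x)} = 3^{-1} = 1/3.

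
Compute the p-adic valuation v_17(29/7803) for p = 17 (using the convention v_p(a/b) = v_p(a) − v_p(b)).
v_17(29/7803) = -2

Factor powers of 17 from the numerator and denominator of the reduced fraction: 29 = 17^0 · 29 and 7803 = 17^2 · 27. Apply v_p(a/b) = v_p(a) − v_p(b): v_17(29/7803) = 0 − 2 = -2.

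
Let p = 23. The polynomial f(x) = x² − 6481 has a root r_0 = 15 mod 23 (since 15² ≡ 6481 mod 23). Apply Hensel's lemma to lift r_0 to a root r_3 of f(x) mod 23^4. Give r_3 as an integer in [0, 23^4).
r_3 = 232384 (mod 279841)

Hensel's recurrence: r_{i+1} = r_i − f(r_i)·(f′(r_i))^{-1} mod 23^{i+2}, with f′(x) = 2x. Iterate:
  r_0 = 15 (mod 23)
  r_1 = 153 (mod 529)
  r_2 = 1211 (mod 12167)
  r_3 = 232384 (mod 279841)
Final: r_3 = 232384, and one checks f(r_3) ≡ 0 mod 23^4.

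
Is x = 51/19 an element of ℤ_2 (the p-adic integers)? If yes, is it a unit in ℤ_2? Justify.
x ∈ ℤ_2^× (unit); v_2(x) = 0

ℤ_2 = {x ∈ ℚ_2 : v_2(x) ≥ 0} and ℤ_2^× = {x ∈ ℤ_2 : v_2(x) = 0}. Here v_2(51/19) = v_2(num) − v_2(den) = 0; compare against these criteria.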